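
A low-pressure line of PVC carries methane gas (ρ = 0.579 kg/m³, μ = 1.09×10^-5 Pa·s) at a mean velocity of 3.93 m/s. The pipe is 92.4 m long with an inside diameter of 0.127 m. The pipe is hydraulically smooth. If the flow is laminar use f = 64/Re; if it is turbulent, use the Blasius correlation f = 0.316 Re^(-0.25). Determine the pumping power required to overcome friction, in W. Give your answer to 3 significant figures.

P ≈ 4.01 W

Reynolds number Re = ρVD/μ = 0.579 · 3.93 · 0.127 / 1.09e-05 = 2.651e+04.
Re > 4000 → turbulent. Smooth-pipe (Blasius): f = 0.316 Re^(-0.25) = 0.316/(2.651e+04)^0.25 = 0.02476.
Darcy-Weisbach: ΔP = f(L/D)(ρV²/2) = 0.02476·(92.4/0.127)·(0.579·3.93²/2) = 0.02476·727.6·4.471 = 80.56 Pa.
Q = V·A = 3.93·0.01267 = 0.04978 m³/s.
Pumping power P = QΔP = 0.04978·80.56 = 4.011 W = 4.01 W.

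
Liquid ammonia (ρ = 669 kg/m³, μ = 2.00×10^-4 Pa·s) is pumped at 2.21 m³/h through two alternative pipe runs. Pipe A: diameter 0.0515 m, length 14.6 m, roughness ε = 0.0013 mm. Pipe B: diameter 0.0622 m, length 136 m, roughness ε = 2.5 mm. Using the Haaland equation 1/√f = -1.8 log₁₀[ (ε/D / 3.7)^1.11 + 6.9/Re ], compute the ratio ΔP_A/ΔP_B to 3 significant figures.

ΔP_A/ΔP_B ≈ 0.0871

Pipe A: V = Q/A = 0.0006139/0.002083 = 0.2947 m/s; Re = 5.077e+04; ε/D = 2.52e-05; Haaland → f = 0.02071; ΔP_A = f(L/D)(ρV²/2) = 170.5 Pa.
Pipe B: V = Q/A = 0.0006139/0.003039 = 0.202 m/s; Re = 4.203e+04; ε/D = 0.0402; Haaland → f = 0.06558; ΔP_B = f(L/D)(ρV²/2) = 1958 Pa.
ΔP_A/ΔP_B = 170.5/1958 = 0.0871.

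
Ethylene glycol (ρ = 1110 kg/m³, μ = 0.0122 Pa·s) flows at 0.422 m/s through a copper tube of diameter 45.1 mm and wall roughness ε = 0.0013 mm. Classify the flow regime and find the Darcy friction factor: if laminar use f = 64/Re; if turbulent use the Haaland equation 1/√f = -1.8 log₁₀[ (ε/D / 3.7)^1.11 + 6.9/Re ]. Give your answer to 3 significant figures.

Re = ρVD/μ = 1110·0.422·0.0451/0.0122 = 1732.
Re < 2300 → laminar, so f = 64/Re = 0.03696 (roughness is irrelevant in laminar flow).

f ≈ 0.0370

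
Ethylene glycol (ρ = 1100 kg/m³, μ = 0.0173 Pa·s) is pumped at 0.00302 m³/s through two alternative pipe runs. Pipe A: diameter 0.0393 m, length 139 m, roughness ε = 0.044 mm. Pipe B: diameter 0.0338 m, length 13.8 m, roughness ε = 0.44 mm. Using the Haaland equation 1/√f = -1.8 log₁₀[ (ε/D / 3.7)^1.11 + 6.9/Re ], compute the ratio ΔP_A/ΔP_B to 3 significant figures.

Pipe A: V = Q/A = 0.00302/0.001213 = 2.49 m/s; Re = 6221; ε/D = 0.00112; Haaland → f = 0.03647; ΔP_A = f(L/D)(ρV²/2) = 4.398e+05 Pa.
Pipe B: V = Q/A = 0.00302/0.0008973 = 3.366 m/s; Re = 7233; ε/D = 0.013; Haaland → f = 0.04761; ΔP_B = f(L/D)(ρV²/2) = 1.211e+05 Pa.
ΔP_A/ΔP_B = 4.398e+05/1.211e+05 = 3.63.

ΔP_A/ΔP_B ≈ 3.63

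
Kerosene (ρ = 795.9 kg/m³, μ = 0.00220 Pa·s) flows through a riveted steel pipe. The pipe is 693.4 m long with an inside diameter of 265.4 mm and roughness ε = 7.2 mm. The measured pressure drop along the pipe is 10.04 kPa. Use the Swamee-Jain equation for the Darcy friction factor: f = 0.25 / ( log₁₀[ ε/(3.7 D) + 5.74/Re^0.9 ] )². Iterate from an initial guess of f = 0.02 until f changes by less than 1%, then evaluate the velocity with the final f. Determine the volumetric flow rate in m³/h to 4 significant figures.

Rearranging Darcy-Weisbach: V = √(2·ΔP·D/(f·L·ρ)). With ε/D = 0.0072/0.2654 = 0.0271, iterate starting from f = 0.02:
  f = 0.02 → V = √(2·1.004e+04·0.2654/(0.02·693.4·795.9)) = 0.6949 m/s; Re = ρVD/μ = 6.672e+04; f → 0.05565
  f = 0.05565 → V = 0.4166 m/s; Re = 4e+04; f → 0.0561
Converged (Δf/f < 1%). With the final f = 0.0561: V = √(2·1.004e+04·0.2654/(0.0561·693.4·795.9)) = 0.4149 m/s.
Q = V·A = 0.4149·(π/4·0.2654²) = 0.02295 m³/s = 82.62 m³/h.

Q ≈ 82.62 m³/h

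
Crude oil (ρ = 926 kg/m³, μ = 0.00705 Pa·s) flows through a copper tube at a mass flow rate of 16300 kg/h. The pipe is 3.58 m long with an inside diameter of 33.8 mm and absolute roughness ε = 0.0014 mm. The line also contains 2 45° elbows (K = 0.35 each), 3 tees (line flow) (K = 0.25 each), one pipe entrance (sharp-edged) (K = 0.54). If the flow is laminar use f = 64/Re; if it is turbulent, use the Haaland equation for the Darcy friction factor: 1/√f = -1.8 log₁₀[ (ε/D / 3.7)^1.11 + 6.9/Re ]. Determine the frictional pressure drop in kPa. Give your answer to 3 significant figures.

ΔP ≈ 63.2 kPa

ṁ = 16300 kg/h = 16300/3600 = 4.528 kg/s.
A = πD²/4 = π(0.0338)²/4 = 0.0008973 m²; mean velocity V = ṁ/(ρA) = 4.528/(926 · 0.0008973) = 5.449 m/s.
Reynolds number Re = ρVD/μ = 926 · 5.449 · 0.0338 / 0.00705 = 2.419e+04.
Re > 4000 → turbulent. Relative roughness ε/D = 1.4e-06/0.0338 = 4.14e-05. Haaland: 1/√f = -1.8 log₁₀[(4.14e-05/3.7)^1.11 + 6.9/2.419e+04] = -1.8 log₁₀[3.19e-06 + 0.000285] = 6.372, so f = 0.02463.
Total minor-loss coefficient ΣK = 2·0.35 + 3·0.25 + 1·0.54 = 1.99.
ΔP = [f·L/D + ΣK]·(ρV²/2) = [0.02463·3.58/0.0338 + 1.99]·(926·5.449²/2) = [2.609 + 1.99]·1.375e+04 = 6.323e+04 Pa.
ΔP = 6.323e+04 Pa = 63.2 kPa.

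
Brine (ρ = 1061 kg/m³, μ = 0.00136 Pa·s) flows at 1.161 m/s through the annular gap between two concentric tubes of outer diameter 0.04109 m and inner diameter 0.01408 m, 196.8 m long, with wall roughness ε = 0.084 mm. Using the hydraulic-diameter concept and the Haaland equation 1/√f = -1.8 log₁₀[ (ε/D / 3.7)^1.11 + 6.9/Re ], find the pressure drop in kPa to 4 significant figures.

Hydraulic diameter D_h = 4A/P = D_o - D_i = 0.04109 - 0.01408 = 0.02701 m.
Re = ρVD_h/μ = 1061·1.161·0.02701/0.00136 = 2.446e+04.
ε/D_h = 8.4e-05/0.02701 = 0.00311; Haaland gives 1/√f = -1.8 log₁₀[0.000386+0.000282] = 5.716, so f = 0.03061.
ΔP = f(L/D_h)(ρV²/2) = 0.03061·196.8/0.02701·715.1 = 1.595e+05 Pa.
ΔP = 159.5 kPa.

ΔP ≈ 159.5 kPa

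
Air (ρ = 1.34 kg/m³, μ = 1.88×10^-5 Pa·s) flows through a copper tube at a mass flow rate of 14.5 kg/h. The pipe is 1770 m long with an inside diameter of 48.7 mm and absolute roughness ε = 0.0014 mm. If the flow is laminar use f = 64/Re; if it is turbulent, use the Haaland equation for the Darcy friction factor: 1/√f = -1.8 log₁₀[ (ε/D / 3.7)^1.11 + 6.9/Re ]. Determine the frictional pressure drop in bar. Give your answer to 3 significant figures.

ṁ = 14.5 kg/h = 14.5/3600 = 0.004028 kg/s.
A = πD²/4 = π(0.0487)²/4 = 0.001863 m²; mean velocity V = ṁ/(ρA) = 0.004028/(1.34 · 0.001863) = 1.614 m/s.
Reynolds number Re = ρVD/μ = 1.34 · 1.614 · 0.0487 / 1.88e-05 = 5601.
Re > 4000 → turbulent. Relative roughness ε/D = 1.4e-06/0.0487 = 2.87e-05. Haaland: 1/√f = -1.8 log₁₀[(2.87e-05/3.7)^1.11 + 6.9/5601] = -1.8 log₁₀[2.13e-06 + 0.00123] = 5.236, so f = 0.03648.
Darcy-Weisbach: ΔP = f(L/D)(ρV²/2) = 0.03648·(1770/0.0487)·(1.34·1.614²/2) = 0.03648·3.634e+04·1.745 = 2313 Pa.
ΔP = 2313 Pa = 0.0231 bar.

ΔP ≈ 0.0231 bar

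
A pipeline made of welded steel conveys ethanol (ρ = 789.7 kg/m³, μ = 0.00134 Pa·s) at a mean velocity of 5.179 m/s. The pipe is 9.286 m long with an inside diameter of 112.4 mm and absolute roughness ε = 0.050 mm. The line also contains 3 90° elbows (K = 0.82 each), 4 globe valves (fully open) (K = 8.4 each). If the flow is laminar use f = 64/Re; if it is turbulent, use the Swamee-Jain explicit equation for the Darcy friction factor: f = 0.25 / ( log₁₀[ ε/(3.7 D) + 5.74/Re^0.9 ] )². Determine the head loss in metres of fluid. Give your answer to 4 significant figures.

h_f ≈ 51.31 m

Reynolds number Re = ρVD/μ = 789.7 · 5.179 · 0.1124 / 0.00134 = 3.431e+05.
Re > 4000 → turbulent. Relative roughness ε/D = 5e-05/0.1124 = 0.000445. Swamee-Jain: f = 0.25/(log₁₀[0.000445/3.7 + 5.74/3.431e+05^0.9])² = 0.25/(log₁₀[0.00012 + 5.99e-05])² = 0.25/(-3.745)² = 0.01783.
Total minor-loss coefficient ΣK = 3·0.82 + 4·8.4 = 36.1.
ΔP = [f·L/D + ΣK]·(ρV²/2) = [0.01783·9.286/0.1124 + 36.1]·(789.7·5.179²/2) = [1.473 + 36.1]·1.059e+04 = 3.975e+05 Pa.
Head loss h_f = ΔP/(ρg) = 3.975e+05/(789.7·9.81) = 51.31 m.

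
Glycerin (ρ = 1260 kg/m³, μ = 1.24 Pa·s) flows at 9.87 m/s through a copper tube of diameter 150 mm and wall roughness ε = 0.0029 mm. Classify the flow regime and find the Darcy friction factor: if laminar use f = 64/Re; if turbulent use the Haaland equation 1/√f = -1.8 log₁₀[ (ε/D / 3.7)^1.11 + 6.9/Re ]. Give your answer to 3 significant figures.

f ≈ 0.0425

Re = ρVD/μ = 1260·9.87·0.15/1.24 = 1504.
Re < 2300 → laminar, so f = 64/Re = 0.04254 (roughness is irrelevant in laminar flow).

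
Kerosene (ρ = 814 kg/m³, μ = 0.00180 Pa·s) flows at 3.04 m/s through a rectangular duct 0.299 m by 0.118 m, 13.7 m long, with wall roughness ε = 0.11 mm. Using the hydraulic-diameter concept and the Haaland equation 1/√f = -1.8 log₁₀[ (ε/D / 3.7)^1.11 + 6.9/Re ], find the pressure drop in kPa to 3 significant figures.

ΔP ≈ 5.84 kPa

Hydraulic diameter D_h = 4A/P = 4·(0.299·0.118)/(2·(0.299+0.118)) = 0.1411/0.834 = 0.1692 m.
Re = ρVD_h/μ = 814·3.04·0.1692/0.0018 = 2.326e+05.
ε/D_h = 0.00011/0.1692 = 0.00065; Haaland gives 1/√f = -1.8 log₁₀[6.79e-05+2.97e-05] = 7.22, so f = 0.01919.
ΔP = f(L/D_h)(ρV²/2) = 0.01919·13.7/0.1692·3761 = 5842 Pa.
ΔP = 5.84 kPa.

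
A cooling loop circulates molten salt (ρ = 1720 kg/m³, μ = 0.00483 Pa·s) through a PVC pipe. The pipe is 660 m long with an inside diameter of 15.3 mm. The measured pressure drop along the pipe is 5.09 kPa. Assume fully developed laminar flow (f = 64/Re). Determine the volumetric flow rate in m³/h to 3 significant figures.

For laminar flow, f = 64/Re with Re = ρVD/μ, so Darcy-Weisbach reduces to ΔP = 32μLV/D². Solving for V: V = ΔP·D²/(32μL) = 5090·(0.0153)²/(32·0.00483·660) = 0.01168 m/s.
Check: Re = ρVD/μ = 1720·0.01168·0.0153/0.00483 = 63.64 < 2300, so the laminar assumption holds.
Q = V·A = 0.01168·(π/4·0.0153²) = 2.147e-06 m³/s = 0.00773 m³/h.

Q ≈ 0.00773 m³/h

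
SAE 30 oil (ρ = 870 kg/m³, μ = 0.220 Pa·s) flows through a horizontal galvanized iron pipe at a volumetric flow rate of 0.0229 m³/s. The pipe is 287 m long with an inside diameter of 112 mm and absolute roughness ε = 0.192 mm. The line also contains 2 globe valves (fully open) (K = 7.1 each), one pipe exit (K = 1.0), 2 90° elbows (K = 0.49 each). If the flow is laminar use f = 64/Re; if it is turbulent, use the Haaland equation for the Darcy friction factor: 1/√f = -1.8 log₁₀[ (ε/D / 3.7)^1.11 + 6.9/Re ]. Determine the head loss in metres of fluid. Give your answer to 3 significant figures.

Cross-sectional area A = πD²/4 = π(0.112)²/4 = 0.009852 m²; mean velocity V = Q/A = 0.0229/0.009852 = 2.324 m/s.
Reynolds number Re = ρVD/μ = 870 · 2.324 · 0.112 / 0.22 = 1029.
Re < 2300 → laminar flow, so f = 64/Re = 64/1029 = 0.06217 (the turbulent correlation is not needed).
Total minor-loss coefficient ΣK = 2·7.1 + 1·1 + 2·0.49 = 16.2.
ΔP = [f·L/D + ΣK]·(ρV²/2) = [0.06217·287/0.112 + 16.2]·(870·2.324²/2) = [159.3 + 16.2]·2350 = 4.124e+05 Pa.
Head loss h_f = ΔP/(ρg) = 4.124e+05/(870·9.81) = 48.3 m.

h_f ≈ 48.3 m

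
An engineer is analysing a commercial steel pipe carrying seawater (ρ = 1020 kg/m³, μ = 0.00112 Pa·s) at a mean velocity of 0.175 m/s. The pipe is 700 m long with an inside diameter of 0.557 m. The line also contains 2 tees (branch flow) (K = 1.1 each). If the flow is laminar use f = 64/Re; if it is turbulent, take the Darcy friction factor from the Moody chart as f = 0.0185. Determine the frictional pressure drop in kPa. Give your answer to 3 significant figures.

Reynolds number Re = ρVD/μ = 1020 · 0.175 · 0.557 / 0.00112 = 8.877e+04.
Re > 4000 → turbulent; use the Moody-chart value f = 0.0185.
Total minor-loss coefficient ΣK = 2·1.1 = 2.2.
ΔP = [f·L/D + ΣK]·(ρV²/2) = [0.0185·700/0.557 + 2.2]·(1020·0.175²/2) = [23.25 + 2.2]·15.62 = 397.5 Pa.
ΔP = 397.5 Pa = 0.397 kPa.

ΔP ≈ 0.397 kPa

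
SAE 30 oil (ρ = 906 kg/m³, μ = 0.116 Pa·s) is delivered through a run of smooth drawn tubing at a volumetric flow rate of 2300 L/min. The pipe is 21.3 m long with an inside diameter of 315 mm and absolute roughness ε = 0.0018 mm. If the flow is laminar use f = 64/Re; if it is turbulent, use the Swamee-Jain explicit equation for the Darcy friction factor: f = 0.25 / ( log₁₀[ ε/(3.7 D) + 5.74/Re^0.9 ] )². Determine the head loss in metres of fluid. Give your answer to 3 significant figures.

h_f ≈ 0.0441 m

Q = 2300 L/min = 2300/60000 = 0.03833 m³/s.
Cross-sectional area A = πD²/4 = π(0.315)²/4 = 0.07793 m²; mean velocity V = Q/A = 0.03833/0.07793 = 0.4919 m/s.
Reynolds number Re = ρVD/μ = 906 · 0.4919 · 0.315 / 0.116 = 1210.
Re < 2300 → laminar flow, so f = 64/Re = 64/1210 = 0.05289 (the turbulent correlation is not needed).
Darcy-Weisbach: ΔP = f(L/D)(ρV²/2) = 0.05289·(21.3/0.315)·(906·0.4919²/2) = 0.05289·67.62·109.6 = 392 Pa.
Head loss h_f = ΔP/(ρg) = 392/(906·9.81) = 0.0441 m.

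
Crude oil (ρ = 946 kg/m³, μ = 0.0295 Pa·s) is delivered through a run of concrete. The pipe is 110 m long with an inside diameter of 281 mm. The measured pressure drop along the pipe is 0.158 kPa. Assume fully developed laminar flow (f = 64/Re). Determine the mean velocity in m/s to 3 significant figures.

V ≈ 0.120 m/s

For laminar flow, f = 64/Re with Re = ρVD/μ, so Darcy-Weisbach reduces to ΔP = 32μLV/D². Solving for V: V = ΔP·D²/(32μL) = 158·(0.281)²/(32·0.0295·110) = 0.1201 m/s.
Check: Re = ρVD/μ = 946·0.1201·0.281/0.0295 = 1083 < 2300, so the laminar assumption holds.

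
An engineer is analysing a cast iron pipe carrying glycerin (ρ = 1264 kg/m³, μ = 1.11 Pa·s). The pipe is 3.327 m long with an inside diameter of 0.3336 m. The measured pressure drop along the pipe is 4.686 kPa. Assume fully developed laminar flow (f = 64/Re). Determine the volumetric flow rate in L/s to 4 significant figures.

Q ≈ 385.7 L/s

For laminar flow, f = 64/Re with Re = ρVD/μ, so Darcy-Weisbach reduces to ΔP = 32μLV/D². Solving for V: V = ΔP·D²/(32μL) = 4686·(0.3336)²/(32·1.11·3.327) = 4.413 m/s.
Check: Re = ρVD/μ = 1264·4.413·0.3336/1.11 = 1676 < 2300, so the laminar assumption holds.
Q = V·A = 4.413·(π/4·0.3336²) = 0.3857 m³/s = 385.7 L/s.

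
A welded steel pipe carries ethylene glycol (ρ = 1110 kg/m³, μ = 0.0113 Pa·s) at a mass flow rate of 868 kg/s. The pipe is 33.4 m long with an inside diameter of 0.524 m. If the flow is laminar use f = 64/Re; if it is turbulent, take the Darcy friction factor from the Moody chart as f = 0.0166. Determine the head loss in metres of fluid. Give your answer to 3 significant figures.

h_f ≈ 0.709 m

A = πD²/4 = π(0.524)²/4 = 0.2157 m²; mean velocity V = ṁ/(ρA) = 868/(1110 · 0.2157) = 3.626 m/s.
Reynolds number Re = ρVD/μ = 1110 · 3.626 · 0.524 / 0.0113 = 1.866e+05.
Re > 4000 → turbulent; use the Moody-chart value f = 0.0166.
Darcy-Weisbach: ΔP = f(L/D)(ρV²/2) = 0.0166·(33.4/0.524)·(1110·3.626²/2) = 0.0166·63.74·7298 = 7722 Pa.
Head loss h_f = ΔP/(ρg) = 7722/(1110·9.81) = 0.709 m.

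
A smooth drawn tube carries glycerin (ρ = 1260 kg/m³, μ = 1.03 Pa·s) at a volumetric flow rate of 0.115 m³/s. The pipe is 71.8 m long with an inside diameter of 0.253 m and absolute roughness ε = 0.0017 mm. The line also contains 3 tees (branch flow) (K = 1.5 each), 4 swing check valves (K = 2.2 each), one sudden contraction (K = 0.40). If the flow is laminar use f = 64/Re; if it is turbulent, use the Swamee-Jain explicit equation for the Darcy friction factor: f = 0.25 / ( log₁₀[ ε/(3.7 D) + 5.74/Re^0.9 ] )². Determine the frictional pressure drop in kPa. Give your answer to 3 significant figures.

Cross-sectional area A = πD²/4 = π(0.253)²/4 = 0.05027 m²; mean velocity V = Q/A = 0.115/0.05027 = 2.288 m/s.
Reynolds number Re = ρVD/μ = 1260 · 2.288 · 0.253 / 1.03 = 708.
Re < 2300 → laminar flow, so f = 64/Re = 64/708 = 0.0904 (the turbulent correlation is not needed).
Total minor-loss coefficient ΣK = 3·1.5 + 4·2.2 + 1·0.4 = 13.7.
ΔP = [f·L/D + ΣK]·(ρV²/2) = [0.0904·71.8/0.253 + 13.7]·(1260·2.288²/2) = [25.65 + 13.7]·3297 = 1.297e+05 Pa.
ΔP = 1.297e+05 Pa = 130 kPa.

ΔP ≈ 130 kPa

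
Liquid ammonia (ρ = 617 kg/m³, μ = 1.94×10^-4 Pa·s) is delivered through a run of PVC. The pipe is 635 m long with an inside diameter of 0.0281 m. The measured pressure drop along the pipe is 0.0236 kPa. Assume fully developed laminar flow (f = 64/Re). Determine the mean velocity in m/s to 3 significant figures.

V ≈ 0.00473 m/s

For laminar flow, f = 64/Re with Re = ρVD/μ, so Darcy-Weisbach reduces to ΔP = 32μLV/D². Solving for V: V = ΔP·D²/(32μL) = 23.6·(0.0281)²/(32·0.000194·635) = 0.004727 m/s.
Check: Re = ρVD/μ = 617·0.004727·0.0281/0.000194 = 422.5 < 2300, so the laminar assumption holds.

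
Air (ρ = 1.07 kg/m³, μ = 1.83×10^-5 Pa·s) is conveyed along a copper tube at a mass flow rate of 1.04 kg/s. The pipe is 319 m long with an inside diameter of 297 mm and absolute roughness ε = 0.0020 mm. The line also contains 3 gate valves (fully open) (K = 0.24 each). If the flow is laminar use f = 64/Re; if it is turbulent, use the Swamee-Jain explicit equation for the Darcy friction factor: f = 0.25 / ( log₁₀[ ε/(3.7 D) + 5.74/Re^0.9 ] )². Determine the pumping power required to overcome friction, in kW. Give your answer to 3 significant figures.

P ≈ 1.73 kW

A = πD²/4 = π(0.297)²/4 = 0.06928 m²; mean velocity V = ṁ/(ρA) = 1.04/(1.07 · 0.06928) = 14.03 m/s.
Reynolds number Re = ρVD/μ = 1.07 · 14.03 · 0.297 / 1.83e-05 = 2.436e+05.
Re > 4000 → turbulent. Relative roughness ε/D = 2e-06/0.297 = 6.73e-06. Swamee-Jain: f = 0.25/(log₁₀[6.73e-06/3.7 + 5.74/2.436e+05^0.9])² = 0.25/(log₁₀[1.82e-06 + 8.14e-05])² = 0.25/(-4.08)² = 0.01502.
Total minor-loss coefficient ΣK = 3·0.24 = 0.72.
ΔP = [f·L/D + ΣK]·(ρV²/2) = [0.01502·319/0.297 + 0.72]·(1.07·14.03²/2) = [16.13 + 0.72]·105.3 = 1775 Pa.
Q = ṁ/ρ = 1.04/1.07 = 0.972 m³/s.
Pumping power P = QΔP = 0.972·1775 = 1725 W = 1.73 kW.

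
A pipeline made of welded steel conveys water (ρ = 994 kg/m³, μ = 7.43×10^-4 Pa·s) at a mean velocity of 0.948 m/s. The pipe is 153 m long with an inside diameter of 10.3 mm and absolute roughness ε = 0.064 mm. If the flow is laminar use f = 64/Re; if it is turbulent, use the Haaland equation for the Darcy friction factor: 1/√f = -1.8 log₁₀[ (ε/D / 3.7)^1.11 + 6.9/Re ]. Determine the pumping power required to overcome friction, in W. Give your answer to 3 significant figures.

Reynolds number Re = ρVD/μ = 994 · 0.948 · 0.0103 / 0.000743 = 1.306e+04.
Re > 4000 → turbulent. Relative roughness ε/D = 6.4e-05/0.0103 = 0.00621. Haaland: 1/√f = -1.8 log₁₀[(0.00621/3.7)^1.11 + 6.9/1.306e+04] = -1.8 log₁₀[0.000832 + 0.000528] = 5.16, so f = 0.03756.
Darcy-Weisbach: ΔP = f(L/D)(ρV²/2) = 0.03756·(153/0.0103)·(994·0.948²/2) = 0.03756·1.485e+04·446.7 = 2.492e+05 Pa.
Q = V·A = 0.948·8.332e-05 = 7.899e-05 m³/s.
Pumping power P = QΔP = 7.899e-05·2.492e+05 = 19.69 W = 19.7 W.

P ≈ 19.7 W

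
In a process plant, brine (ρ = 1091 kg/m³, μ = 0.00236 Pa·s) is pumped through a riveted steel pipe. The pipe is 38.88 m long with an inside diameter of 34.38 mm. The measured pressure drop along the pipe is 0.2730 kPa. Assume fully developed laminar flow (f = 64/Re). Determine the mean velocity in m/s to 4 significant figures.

V ≈ 0.1099 m/s

For laminar flow, f = 64/Re with Re = ρVD/μ, so Darcy-Weisbach reduces to ΔP = 32μLV/D². Solving for V: V = ΔP·D²/(32μL) = 273·(0.03438)²/(32·0.00236·38.88) = 0.1099 m/s.
Check: Re = ρVD/μ = 1091·0.1099·0.03438/0.00236 = 1747 < 2300, so the laminar assumption holds.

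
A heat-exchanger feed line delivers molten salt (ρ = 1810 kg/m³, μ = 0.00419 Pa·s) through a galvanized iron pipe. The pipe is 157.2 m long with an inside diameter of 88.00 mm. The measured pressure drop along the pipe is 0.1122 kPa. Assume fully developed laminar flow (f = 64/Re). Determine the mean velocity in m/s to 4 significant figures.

V ≈ 0.04122 m/s

For laminar flow, f = 64/Re with Re = ρVD/μ, so Darcy-Weisbach reduces to ΔP = 32μLV/D². Solving for V: V = ΔP·D²/(32μL) = 112.2·(0.088)²/(32·0.00419·157.2) = 0.04122 m/s.
Check: Re = ρVD/μ = 1810·0.04122·0.088/0.00419 = 1567 < 2300, so the laminar assumption holds.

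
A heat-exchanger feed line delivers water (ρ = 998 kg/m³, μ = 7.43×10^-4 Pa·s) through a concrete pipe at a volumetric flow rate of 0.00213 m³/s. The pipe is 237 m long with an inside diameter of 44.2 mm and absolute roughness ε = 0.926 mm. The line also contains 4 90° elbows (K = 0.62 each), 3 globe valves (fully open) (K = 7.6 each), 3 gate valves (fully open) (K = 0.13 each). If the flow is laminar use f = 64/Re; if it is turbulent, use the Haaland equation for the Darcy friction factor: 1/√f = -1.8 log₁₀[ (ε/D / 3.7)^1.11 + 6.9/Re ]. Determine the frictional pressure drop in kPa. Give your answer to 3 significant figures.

ΔP ≈ 283 kPa

Cross-sectional area A = πD²/4 = π(0.0442)²/4 = 0.001534 m²; mean velocity V = Q/A = 0.00213/0.001534 = 1.388 m/s.
Reynolds number Re = ρVD/μ = 998 · 1.388 · 0.0442 / 0.000743 = 8.242e+04.
Re > 4000 → turbulent. Relative roughness ε/D = 0.000926/0.0442 = 0.021. Haaland: 1/√f = -1.8 log₁₀[(0.021/3.7)^1.11 + 6.9/8.242e+04] = -1.8 log₁₀[0.0032 + 8.37e-05] = 4.469, so f = 0.05006.
Total minor-loss coefficient ΣK = 4·0.62 + 3·7.6 + 3·0.13 = 25.7.
ΔP = [f·L/D + ΣK]·(ρV²/2) = [0.05006·237/0.0442 + 25.7]·(998·1.388²/2) = [268.4 + 25.7]·961.6 = 2.828e+05 Pa.
ΔP = 2.828e+05 Pa = 283 kPa.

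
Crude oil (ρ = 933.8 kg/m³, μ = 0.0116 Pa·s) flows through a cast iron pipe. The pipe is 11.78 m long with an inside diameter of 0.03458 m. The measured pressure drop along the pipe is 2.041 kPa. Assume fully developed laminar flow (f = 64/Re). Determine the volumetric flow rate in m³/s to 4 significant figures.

For laminar flow, f = 64/Re with Re = ρVD/μ, so Darcy-Weisbach reduces to ΔP = 32μLV/D². Solving for V: V = ΔP·D²/(32μL) = 2041·(0.03458)²/(32·0.0116·11.78) = 0.5581 m/s.
Check: Re = ρVD/μ = 933.8·0.5581·0.03458/0.0116 = 1554 < 2300, so the laminar assumption holds.
Q = V·A = 0.5581·(π/4·0.03458²) = 0.0005242 m³/s = 5.242×10^-4 m³/s.

Q ≈ 5.242×10^-4 m³/s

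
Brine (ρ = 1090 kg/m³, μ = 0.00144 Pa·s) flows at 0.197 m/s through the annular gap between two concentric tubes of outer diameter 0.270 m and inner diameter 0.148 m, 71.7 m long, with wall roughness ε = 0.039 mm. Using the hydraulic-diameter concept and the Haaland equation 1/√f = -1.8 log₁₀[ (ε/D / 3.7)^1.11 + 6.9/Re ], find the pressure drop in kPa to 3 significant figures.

Hydraulic diameter D_h = 4A/P = D_o - D_i = 0.27 - 0.148 = 0.122 m.
Re = ρVD_h/μ = 1090·0.197·0.122/0.00144 = 1.819e+04.
ε/D_h = 3.9e-05/0.122 = 0.00032; Haaland gives 1/√f = -1.8 log₁₀[3.09e-05+0.000379] = 6.097, so f = 0.0269.
ΔP = f(L/D_h)(ρV²/2) = 0.0269·71.7/0.122·21.15 = 334.4 Pa.
ΔP = 0.334 kPa.

ΔP ≈ 0.334 kPa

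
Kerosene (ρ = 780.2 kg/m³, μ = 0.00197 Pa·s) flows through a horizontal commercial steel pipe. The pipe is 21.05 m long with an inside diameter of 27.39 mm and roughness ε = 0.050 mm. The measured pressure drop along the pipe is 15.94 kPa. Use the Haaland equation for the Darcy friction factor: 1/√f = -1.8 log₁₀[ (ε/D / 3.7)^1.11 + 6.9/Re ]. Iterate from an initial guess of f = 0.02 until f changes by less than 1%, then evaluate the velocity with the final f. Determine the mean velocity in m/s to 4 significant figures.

V ≈ 1.310 m/s

Rearranging Darcy-Weisbach: V = √(2·ΔP·D/(f·L·ρ)). With ε/D = 5e-05/0.02739 = 0.00183, iterate starting from f = 0.02:
  f = 0.02 → V = √(2·1.594e+04·0.02739/(0.02·21.05·780.2)) = 1.63 m/s; Re = ρVD/μ = 1.769e+04; f → 0.02978
  f = 0.02978 → V = 1.336 m/s; Re = 1.449e+04; f → 0.03088
  f = 0.03088 → V = 1.312 m/s; Re = 1.423e+04; f → 0.03099
Converged (Δf/f < 1%). With the final f = 0.03099: V = √(2·1.594e+04·0.02739/(0.03099·21.05·780.2)) = 1.31 m/s.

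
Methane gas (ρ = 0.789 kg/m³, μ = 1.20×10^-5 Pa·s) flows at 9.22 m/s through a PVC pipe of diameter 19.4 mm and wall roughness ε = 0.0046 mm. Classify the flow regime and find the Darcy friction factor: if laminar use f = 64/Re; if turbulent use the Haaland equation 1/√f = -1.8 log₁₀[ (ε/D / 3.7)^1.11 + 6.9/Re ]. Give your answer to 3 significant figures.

f ≈ 0.0299

Re = ρVD/μ = 0.789·9.22·0.0194/1.2e-05 = 1.176e+04.
Re > 4000 → turbulent. ε/D = 4.6e-06/0.0194 = 0.000237; Haaland: 1/√f = -1.8 log₁₀[2.22e-05 + 0.000587] = 5.788, so f = 0.02985.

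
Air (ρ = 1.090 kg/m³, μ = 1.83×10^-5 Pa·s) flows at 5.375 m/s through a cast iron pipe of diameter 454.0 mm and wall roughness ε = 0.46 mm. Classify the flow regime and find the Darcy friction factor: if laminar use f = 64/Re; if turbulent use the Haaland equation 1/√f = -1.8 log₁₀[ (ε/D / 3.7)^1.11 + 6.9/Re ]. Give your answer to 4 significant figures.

Re = ρVD/μ = 1.09·5.375·0.454/1.83e-05 = 1.453e+05.
Re > 4000 → turbulent. ε/D = 0.00046/0.454 = 0.00101; Haaland: 1/√f = -1.8 log₁₀[0.000111 + 4.75e-05] = 6.84, so f = 0.02138.

f ≈ 0.02138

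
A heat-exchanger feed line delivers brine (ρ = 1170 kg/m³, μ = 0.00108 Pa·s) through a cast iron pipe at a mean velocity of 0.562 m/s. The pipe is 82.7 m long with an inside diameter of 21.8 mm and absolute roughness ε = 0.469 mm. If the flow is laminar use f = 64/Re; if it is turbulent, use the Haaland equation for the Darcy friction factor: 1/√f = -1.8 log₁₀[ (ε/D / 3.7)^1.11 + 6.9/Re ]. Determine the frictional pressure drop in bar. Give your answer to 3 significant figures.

Reynolds number Re = ρVD/μ = 1170 · 0.562 · 0.0218 / 0.00108 = 1.327e+04.
Re > 4000 → turbulent. Relative roughness ε/D = 0.000469/0.0218 = 0.0215. Haaland: 1/√f = -1.8 log₁₀[(0.0215/3.7)^1.11 + 6.9/1.327e+04] = -1.8 log₁₀[0.0033 + 0.00052] = 4.352, so f = 0.05279.
Darcy-Weisbach: ΔP = f(L/D)(ρV²/2) = 0.05279·(82.7/0.0218)·(1170·0.562²/2) = 0.05279·3794·184.8 = 3.701e+04 Pa.
ΔP = 3.701e+04 Pa = 0.370 bar.

ΔP ≈ 0.370 bar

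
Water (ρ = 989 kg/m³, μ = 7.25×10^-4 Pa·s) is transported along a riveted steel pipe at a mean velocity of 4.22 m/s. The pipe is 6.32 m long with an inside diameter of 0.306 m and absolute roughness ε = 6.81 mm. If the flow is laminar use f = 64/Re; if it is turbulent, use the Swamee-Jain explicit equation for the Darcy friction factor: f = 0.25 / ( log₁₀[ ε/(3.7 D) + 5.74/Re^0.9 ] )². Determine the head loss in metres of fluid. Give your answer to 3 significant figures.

Reynolds number Re = ρVD/μ = 989 · 4.22 · 0.306 / 0.000725 = 1.762e+06.
Re > 4000 → turbulent. Relative roughness ε/D = 0.00681/0.306 = 0.0223. Swamee-Jain: f = 0.25/(log₁₀[0.0223/3.7 + 5.74/1.762e+06^0.9])² = 0.25/(log₁₀[0.00601 + 1.37e-05])² = 0.25/(-2.22)² = 0.05074.
Darcy-Weisbach: ΔP = f(L/D)(ρV²/2) = 0.05074·(6.32/0.306)·(989·4.22²/2) = 0.05074·20.65·8806 = 9228 Pa.
Head loss h_f = ΔP/(ρg) = 9228/(989·9.81) = 0.951 m.

h_f ≈ 0.951 m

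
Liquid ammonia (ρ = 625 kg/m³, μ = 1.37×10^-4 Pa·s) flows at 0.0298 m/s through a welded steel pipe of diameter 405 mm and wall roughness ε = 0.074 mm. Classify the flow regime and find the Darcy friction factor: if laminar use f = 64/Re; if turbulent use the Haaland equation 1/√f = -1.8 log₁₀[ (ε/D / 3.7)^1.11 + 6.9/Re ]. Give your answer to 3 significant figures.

f ≈ 0.0208

Re = ρVD/μ = 625·0.0298·0.405/0.000137 = 5.506e+04.
Re > 4000 → turbulent. ε/D = 7.4e-05/0.405 = 0.000183; Haaland: 1/√f = -1.8 log₁₀[1.66e-05 + 0.000125] = 6.926, so f = 0.02084.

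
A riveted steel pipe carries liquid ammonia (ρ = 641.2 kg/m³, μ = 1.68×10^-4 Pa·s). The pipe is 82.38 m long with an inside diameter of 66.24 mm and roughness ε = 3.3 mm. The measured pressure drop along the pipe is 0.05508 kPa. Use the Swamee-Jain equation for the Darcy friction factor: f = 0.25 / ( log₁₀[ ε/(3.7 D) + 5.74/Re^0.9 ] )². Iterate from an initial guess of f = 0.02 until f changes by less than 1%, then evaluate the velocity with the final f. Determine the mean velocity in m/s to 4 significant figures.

V ≈ 0.04301 m/s

Rearranging Darcy-Weisbach: V = √(2·ΔP·D/(f·L·ρ)). With ε/D = 0.0033/0.06624 = 0.0498, iterate starting from f = 0.02:
  f = 0.02 → V = √(2·55.08·0.06624/(0.02·82.38·641.2)) = 0.08311 m/s; Re = ρVD/μ = 2.101e+04; f → 0.07324
  f = 0.07324 → V = 0.04343 m/s; Re = 1.098e+04; f → 0.07465
  f = 0.07465 → V = 0.04302 m/s; Re = 1.088e+04; f → 0.07468
Converged (Δf/f < 1%). With the final f = 0.07468: V = √(2·55.08·0.06624/(0.07468·82.38·641.2)) = 0.04301 m/s.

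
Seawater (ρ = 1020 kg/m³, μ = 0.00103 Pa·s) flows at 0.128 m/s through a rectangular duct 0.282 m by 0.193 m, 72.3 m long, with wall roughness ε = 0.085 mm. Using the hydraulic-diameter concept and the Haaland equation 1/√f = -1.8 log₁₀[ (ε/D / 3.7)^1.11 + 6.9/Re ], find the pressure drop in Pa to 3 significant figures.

Hydraulic diameter D_h = 4A/P = 4·(0.282·0.193)/(2·(0.282+0.193)) = 0.2177/0.95 = 0.2292 m.
Re = ρVD_h/μ = 1020·0.128·0.2292/0.00103 = 2.905e+04.
ε/D_h = 8.5e-05/0.2292 = 0.000371; Haaland gives 1/√f = -1.8 log₁₀[3.64e-05+0.000238] = 6.412, so f = 0.02432.
ΔP = f(L/D_h)(ρV²/2) = 0.02432·72.3/0.2292·8.356 = 64.12 Pa.

ΔP ≈ 64.1 Pa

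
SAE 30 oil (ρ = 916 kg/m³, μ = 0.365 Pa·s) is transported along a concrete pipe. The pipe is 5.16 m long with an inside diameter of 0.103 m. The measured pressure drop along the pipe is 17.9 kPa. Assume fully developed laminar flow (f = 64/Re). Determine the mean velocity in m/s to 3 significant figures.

For laminar flow, f = 64/Re with Re = ρVD/μ, so Darcy-Weisbach reduces to ΔP = 32μLV/D². Solving for V: V = ΔP·D²/(32μL) = 1.79e+04·(0.103)²/(32·0.365·5.16) = 3.151 m/s.
Check: Re = ρVD/μ = 916·3.151·0.103/0.365 = 814.5 < 2300, so the laminar assumption holds.

V ≈ 3.15 m/s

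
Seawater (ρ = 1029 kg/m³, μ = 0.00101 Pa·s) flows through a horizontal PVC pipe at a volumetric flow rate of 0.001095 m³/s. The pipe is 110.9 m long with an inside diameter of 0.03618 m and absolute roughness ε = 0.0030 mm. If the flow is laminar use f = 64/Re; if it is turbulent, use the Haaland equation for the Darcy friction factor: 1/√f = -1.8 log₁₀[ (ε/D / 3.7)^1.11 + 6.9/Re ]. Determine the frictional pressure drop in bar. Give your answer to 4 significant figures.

Cross-sectional area A = πD²/4 = π(0.03618)²/4 = 0.001028 m²; mean velocity V = Q/A = 0.001095/0.001028 = 1.065 m/s.
Reynolds number Re = ρVD/μ = 1029 · 1.065 · 0.03618 / 0.00101 = 3.926e+04.
Re > 4000 → turbulent. Relative roughness ε/D = 3e-06/0.03618 = 8.29e-05. Haaland: 1/√f = -1.8 log₁₀[(8.29e-05/3.7)^1.11 + 6.9/3.926e+04] = -1.8 log₁₀[6.9e-06 + 0.000176] = 6.729, so f = 0.02208.
Darcy-Weisbach: ΔP = f(L/D)(ρV²/2) = 0.02208·(110.9/0.03618)·(1029·1.065²/2) = 0.02208·3065·583.7 = 3.951e+04 Pa.
ΔP = 3.951e+04 Pa = 0.3951 bar.

ΔP ≈ 0.3951 bar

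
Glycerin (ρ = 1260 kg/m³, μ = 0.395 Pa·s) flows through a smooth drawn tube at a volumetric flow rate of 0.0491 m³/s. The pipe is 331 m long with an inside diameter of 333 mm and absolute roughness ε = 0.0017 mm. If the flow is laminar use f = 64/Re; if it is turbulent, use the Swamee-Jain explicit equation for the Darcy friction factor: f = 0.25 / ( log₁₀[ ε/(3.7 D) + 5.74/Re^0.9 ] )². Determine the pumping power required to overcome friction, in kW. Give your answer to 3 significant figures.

P ≈ 1.04 kW

Cross-sectional area A = πD²/4 = π(0.333)²/4 = 0.08709 m²; mean velocity V = Q/A = 0.0491/0.08709 = 0.5638 m/s.
Reynolds number Re = ρVD/μ = 1260 · 0.5638 · 0.333 / 0.395 = 598.9.
Re < 2300 → laminar flow, so f = 64/Re = 64/598.9 = 0.1069 (the turbulent correlation is not needed).
Darcy-Weisbach: ΔP = f(L/D)(ρV²/2) = 0.1069·(331/0.333)·(1260·0.5638²/2) = 0.1069·994·200.2 = 2.127e+04 Pa.
Pumping power P = QΔP = 0.0491·2.127e+04 = 1044 W = 1.04 kW.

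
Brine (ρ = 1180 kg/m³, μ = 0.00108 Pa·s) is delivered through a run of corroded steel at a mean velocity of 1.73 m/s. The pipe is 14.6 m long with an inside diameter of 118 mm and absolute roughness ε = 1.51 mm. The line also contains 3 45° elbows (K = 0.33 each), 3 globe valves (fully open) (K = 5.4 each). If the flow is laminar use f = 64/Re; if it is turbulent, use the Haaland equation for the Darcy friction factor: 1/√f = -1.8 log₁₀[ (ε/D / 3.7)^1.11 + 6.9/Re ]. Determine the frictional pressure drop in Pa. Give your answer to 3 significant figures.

Reynolds number Re = ρVD/μ = 1180 · 1.73 · 0.118 / 0.00108 = 2.23e+05.
Re > 4000 → turbulent. Relative roughness ε/D = 0.00151/0.118 = 0.0128. Haaland: 1/√f = -1.8 log₁₀[(0.0128/3.7)^1.11 + 6.9/2.23e+05] = -1.8 log₁₀[0.00185 + 3.09e-05] = 4.904, so f = 0.04158.
Total minor-loss coefficient ΣK = 3·0.33 + 3·5.4 = 17.2.
ΔP = [f·L/D + ΣK]·(ρV²/2) = [0.04158·14.6/0.118 + 17.2]·(1180·1.73²/2) = [5.144 + 17.2]·1766 = 3.944e+04 Pa.

ΔP ≈ 39400 Pa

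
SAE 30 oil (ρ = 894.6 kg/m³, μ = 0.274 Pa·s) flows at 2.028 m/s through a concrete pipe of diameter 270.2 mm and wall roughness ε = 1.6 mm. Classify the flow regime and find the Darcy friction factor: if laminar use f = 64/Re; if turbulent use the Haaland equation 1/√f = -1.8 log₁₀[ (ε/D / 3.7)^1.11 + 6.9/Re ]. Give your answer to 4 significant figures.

Re = ρVD/μ = 894.6·2.028·0.2702/0.274 = 1789.
Re < 2300 → laminar, so f = 64/Re = 0.03577 (roughness is irrelevant in laminar flow).

f ≈ 0.03577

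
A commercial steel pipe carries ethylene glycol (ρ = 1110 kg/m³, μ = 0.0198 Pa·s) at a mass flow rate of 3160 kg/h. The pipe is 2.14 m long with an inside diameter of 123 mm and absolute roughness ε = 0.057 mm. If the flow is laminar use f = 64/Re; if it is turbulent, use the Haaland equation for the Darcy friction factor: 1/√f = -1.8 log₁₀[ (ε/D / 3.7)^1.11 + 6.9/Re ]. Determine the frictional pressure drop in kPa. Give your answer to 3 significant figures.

ṁ = 3160 kg/h = 3160/3600 = 0.8778 kg/s.
A = πD²/4 = π(0.123)²/4 = 0.01188 m²; mean velocity V = ṁ/(ρA) = 0.8778/(1110 · 0.01188) = 0.06655 m/s.
Reynolds number Re = ρVD/μ = 1110 · 0.06655 · 0.123 / 0.0198 = 458.9.
Re < 2300 → laminar flow, so f = 64/Re = 64/458.9 = 0.1395 (the turbulent correlation is not needed).
Darcy-Weisbach: ΔP = f(L/D)(ρV²/2) = 0.1395·(2.14/0.123)·(1110·0.06655²/2) = 0.1395·17.4·2.458 = 5.965 Pa.
ΔP = 5.965 Pa = 0.00596 kPa.

ΔP ≈ 0.00596 kPa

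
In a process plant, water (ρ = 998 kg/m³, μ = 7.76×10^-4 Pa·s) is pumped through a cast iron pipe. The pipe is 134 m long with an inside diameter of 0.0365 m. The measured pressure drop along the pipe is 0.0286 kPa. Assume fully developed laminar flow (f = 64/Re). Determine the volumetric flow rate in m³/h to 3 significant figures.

Q ≈ 0.0431 m³/h

For laminar flow, f = 64/Re with Re = ρVD/μ, so Darcy-Weisbach reduces to ΔP = 32μLV/D². Solving for V: V = ΔP·D²/(32μL) = 28.6·(0.0365)²/(32·0.000776·134) = 0.01145 m/s.
Check: Re = ρVD/μ = 998·0.01145·0.0365/0.000776 = 537.5 < 2300, so the laminar assumption holds.
Q = V·A = 0.01145·(π/4·0.0365²) = 1.198e-05 m³/s = 0.0431 m³/h.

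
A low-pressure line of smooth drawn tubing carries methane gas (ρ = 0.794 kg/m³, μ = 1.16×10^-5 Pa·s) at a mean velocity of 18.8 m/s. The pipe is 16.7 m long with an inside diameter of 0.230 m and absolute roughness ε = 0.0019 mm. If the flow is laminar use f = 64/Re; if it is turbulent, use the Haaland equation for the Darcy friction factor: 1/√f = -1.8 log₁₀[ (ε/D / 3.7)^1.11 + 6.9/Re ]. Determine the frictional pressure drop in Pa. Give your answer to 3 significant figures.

ΔP ≈ 147 Pa

Reynolds number Re = ρVD/μ = 0.794 · 18.8 · 0.23 / 1.16e-05 = 2.96e+05.
Re > 4000 → turbulent. Relative roughness ε/D = 1.9e-06/0.23 = 8.26e-06. Haaland: 1/√f = -1.8 log₁₀[(8.26e-06/3.7)^1.11 + 6.9/2.96e+05] = -1.8 log₁₀[5.34e-07 + 2.33e-05] = 8.321, so f = 0.01444.
Darcy-Weisbach: ΔP = f(L/D)(ρV²/2) = 0.01444·(16.7/0.23)·(0.794·18.8²/2) = 0.01444·72.61·140.3 = 147.2 Pa.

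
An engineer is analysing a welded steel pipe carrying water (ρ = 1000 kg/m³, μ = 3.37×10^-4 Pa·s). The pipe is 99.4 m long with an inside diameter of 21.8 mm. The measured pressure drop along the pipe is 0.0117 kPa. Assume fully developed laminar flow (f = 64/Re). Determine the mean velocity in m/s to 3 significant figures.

For laminar flow, f = 64/Re with Re = ρVD/μ, so Darcy-Weisbach reduces to ΔP = 32μLV/D². Solving for V: V = ΔP·D²/(32μL) = 11.7·(0.0218)²/(32·0.000337·99.4) = 0.005187 m/s.
Check: Re = ρVD/μ = 1000·0.005187·0.0218/0.000337 = 335.6 < 2300, so the laminar assumption holds.

V ≈ 0.00519 m/s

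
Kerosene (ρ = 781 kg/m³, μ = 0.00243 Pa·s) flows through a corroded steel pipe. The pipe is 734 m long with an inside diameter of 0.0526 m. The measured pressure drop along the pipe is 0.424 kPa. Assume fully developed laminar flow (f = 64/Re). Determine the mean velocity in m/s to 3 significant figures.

For laminar flow, f = 64/Re with Re = ρVD/μ, so Darcy-Weisbach reduces to ΔP = 32μLV/D². Solving for V: V = ΔP·D²/(32μL) = 424·(0.0526)²/(32·0.00243·734) = 0.02055 m/s.
Check: Re = ρVD/μ = 781·0.02055·0.0526/0.00243 = 347.5 < 2300, so the laminar assumption holds.

V ≈ 0.0206 m/s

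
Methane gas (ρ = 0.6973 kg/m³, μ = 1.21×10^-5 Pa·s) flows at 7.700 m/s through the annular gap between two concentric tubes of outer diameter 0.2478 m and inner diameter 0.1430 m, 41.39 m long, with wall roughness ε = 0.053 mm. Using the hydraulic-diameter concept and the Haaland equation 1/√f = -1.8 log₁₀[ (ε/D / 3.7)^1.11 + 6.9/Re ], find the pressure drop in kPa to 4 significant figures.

ΔP ≈ 0.1841 kPa

Hydraulic diameter D_h = 4A/P = D_o - D_i = 0.2478 - 0.143 = 0.1048 m.
Re = ρVD_h/μ = 0.6973·7.7·0.1048/1.21e-05 = 4.65e+04.
ε/D_h = 5.3e-05/0.1048 = 0.000506; Haaland gives 1/√f = -1.8 log₁₀[5.14e-05+0.000148] = 6.659, so f = 0.02255.
ΔP = f(L/D_h)(ρV²/2) = 0.02255·41.39/0.1048·20.67 = 184.1 Pa.
ΔP = 0.1841 kPa.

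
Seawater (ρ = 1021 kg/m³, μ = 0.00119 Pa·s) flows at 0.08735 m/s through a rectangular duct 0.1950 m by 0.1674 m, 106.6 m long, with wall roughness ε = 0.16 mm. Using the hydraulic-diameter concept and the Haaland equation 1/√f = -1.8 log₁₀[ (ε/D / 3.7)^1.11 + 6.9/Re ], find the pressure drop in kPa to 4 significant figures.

ΔP ≈ 0.06875 kPa

Hydraulic diameter D_h = 4A/P = 4·(0.195·0.1674)/(2·(0.195+0.1674)) = 0.1306/0.7248 = 0.1801 m.
Re = ρVD_h/μ = 1021·0.08735·0.1801/0.00119 = 1.35e+04.
ε/D_h = 0.00016/0.1801 = 0.000888; Haaland gives 1/√f = -1.8 log₁₀[9.6e-05+0.000511] = 5.79, so f = 0.02983.
ΔP = f(L/D_h)(ρV²/2) = 0.02983·106.6/0.1801·3.895 = 68.75 Pa.
ΔP = 0.06875 kPa.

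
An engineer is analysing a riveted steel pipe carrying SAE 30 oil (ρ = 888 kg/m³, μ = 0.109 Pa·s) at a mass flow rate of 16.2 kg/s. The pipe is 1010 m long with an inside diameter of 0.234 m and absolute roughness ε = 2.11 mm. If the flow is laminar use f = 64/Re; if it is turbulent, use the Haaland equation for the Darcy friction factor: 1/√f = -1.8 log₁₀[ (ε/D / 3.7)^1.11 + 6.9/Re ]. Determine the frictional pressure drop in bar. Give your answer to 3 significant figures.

ΔP ≈ 0.273 bar

A = πD²/4 = π(0.234)²/4 = 0.04301 m²; mean velocity V = ṁ/(ρA) = 16.2/(888 · 0.04301) = 0.4242 m/s.
Reynolds number Re = ρVD/μ = 888 · 0.4242 · 0.234 / 0.109 = 808.7.
Re < 2300 → laminar flow, so f = 64/Re = 64/808.7 = 0.07914 (the turbulent correlation is not needed).
Darcy-Weisbach: ΔP = f(L/D)(ρV²/2) = 0.07914·(1010/0.234)·(888·0.4242²/2) = 0.07914·4316·79.9 = 2.729e+04 Pa.
ΔP = 2.729e+04 Pa = 0.273 bar.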